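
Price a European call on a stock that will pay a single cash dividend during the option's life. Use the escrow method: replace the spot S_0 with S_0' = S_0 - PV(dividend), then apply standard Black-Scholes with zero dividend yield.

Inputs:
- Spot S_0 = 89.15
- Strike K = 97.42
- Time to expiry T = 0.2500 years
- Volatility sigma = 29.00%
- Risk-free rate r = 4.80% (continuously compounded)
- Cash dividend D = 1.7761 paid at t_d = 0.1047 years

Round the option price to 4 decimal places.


PV(D) = D * exp(-r * t_d) = 1.7761 * 0.99498701 = 1.76719642
S_0' = S_0 - PV(D) = 89.1500 - 1.76719642 = 87.38280358
d1 = (ln(S_0'/K) + (r + sigma^2/2)*T) / (sigma*sqrt(T)) = -0.59462428
d2 = d1 - sigma*sqrt(T) = -0.73962428
exp(-rT) = 0.98807171
N(d1) = 0.27604732; N(d2) = 0.22976400
C = S_0' * N(d1) - K * exp(-rT) * N(d2) = 87.38280358 * 0.27604732 - 97.4200 * 0.98807171 * 0.22976400 = 2.0052

Answer: Price = 2.0052


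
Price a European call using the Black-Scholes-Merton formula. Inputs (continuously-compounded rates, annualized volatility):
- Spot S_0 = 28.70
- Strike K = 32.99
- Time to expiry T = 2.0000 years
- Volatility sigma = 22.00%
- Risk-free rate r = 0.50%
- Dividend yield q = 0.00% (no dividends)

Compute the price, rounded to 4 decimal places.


d1 = (ln(S/K) + (r - q + 0.5*sigma^2) * T) / (sigma * sqrt(T)) = -0.26004611
d2 = d1 - sigma * sqrt(T) = -0.57117310
exp(-rT) = 0.99004983; exp(-qT) = 1.00000000
C = S_0 * exp(-qT) * N(d1) - K * exp(-rT) * N(d2)
N(d1) = 0.39741410; N(d2) = 0.28394116
C = 28.7000 * 1.00000000 * 0.39741410 - 32.9900 * 0.99004983 * 0.28394116 = 2.1318

Answer: Price = 2.1318


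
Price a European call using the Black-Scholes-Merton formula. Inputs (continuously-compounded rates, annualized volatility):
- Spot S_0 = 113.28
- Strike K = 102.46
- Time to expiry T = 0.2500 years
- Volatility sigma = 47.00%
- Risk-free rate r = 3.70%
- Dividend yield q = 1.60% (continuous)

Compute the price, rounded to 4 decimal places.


Answer: Price = 16.6705

Derivation:
d1 = (ln(S/K) + (r - q + 0.5*sigma^2) * T) / (sigma * sqrt(T)) = 0.56703256
d2 = d1 - sigma * sqrt(T) = 0.33203256
exp(-rT) = 0.99079265; exp(-qT) = 0.99600799
C = S_0 * exp(-qT) * N(d1) - K * exp(-rT) * N(d2)
N(d1) = 0.71465397; N(d2) = 0.63006766
C = 113.2800 * 0.99600799 * 0.71465397 - 102.4600 * 0.99079265 * 0.63006766 = 16.6705


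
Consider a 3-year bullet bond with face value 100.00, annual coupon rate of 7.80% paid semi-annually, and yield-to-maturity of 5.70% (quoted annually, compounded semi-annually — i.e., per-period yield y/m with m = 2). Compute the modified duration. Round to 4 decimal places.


Coupon per period c = face * coupon_rate / m = 3.900000
Periods per year m = 2; per-period yield y/m = 0.028500
Number of cashflows N = 6
Cashflows (t years, CF_t, discount factor 1/(1+y/m)^(m*t), PV):
  t = 0.5000: CF_t = 3.900000, DF = 0.972290, PV = 3.791930
  t = 1.0000: CF_t = 3.900000, DF = 0.945347, PV = 3.686855
  t = 1.5000: CF_t = 3.900000, DF = 0.919152, PV = 3.584691
  t = 2.0000: CF_t = 3.900000, DF = 0.893682, PV = 3.485358
  t = 2.5000: CF_t = 3.900000, DF = 0.868917, PV = 3.388778
  t = 3.0000: CF_t = 103.900000, DF = 0.844840, PV = 87.778827
Price P = sum_t PV_t = 105.716439
First compute Macaulay numerator sum_t t * PV_t:
  t * PV_t at t = 0.5000: 1.895965
  t * PV_t at t = 1.0000: 3.686855
  t * PV_t at t = 1.5000: 5.377036
  t * PV_t at t = 2.0000: 6.970716
  t * PV_t at t = 2.5000: 8.471945
  t * PV_t at t = 3.0000: 263.336480
Macaulay duration D = 289.738998 / 105.716439 = 2.740718
Modified duration = D / (1 + y/m) = 2.740718 / (1 + 0.028500) = 2.664772

Answer: Modified duration = 2.6648


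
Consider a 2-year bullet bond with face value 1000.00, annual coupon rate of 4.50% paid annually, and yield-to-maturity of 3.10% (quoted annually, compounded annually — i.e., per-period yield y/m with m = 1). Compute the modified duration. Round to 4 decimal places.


Answer: Modified duration = 1.8986

Derivation:
Coupon per period c = face * coupon_rate / m = 45.000000
Periods per year m = 1; per-period yield y/m = 0.031000
Number of cashflows N = 2
Cashflows (t years, CF_t, discount factor 1/(1+y/m)^(m*t), PV):
  t = 1.0000: CF_t = 45.000000, DF = 0.969932, PV = 43.646945
  t = 2.0000: CF_t = 1045.000000, DF = 0.940768, PV = 983.102861
Price P = sum_t PV_t = 1026.749805
First compute Macaulay numerator sum_t t * PV_t:
  t * PV_t at t = 1.0000: 43.646945
  t * PV_t at t = 2.0000: 1966.205722
Macaulay duration D = 2009.852666 / 1026.749805 = 1.957490
Modified duration = D / (1 + y/m) = 1.957490 / (1 + 0.031000) = 1.898633


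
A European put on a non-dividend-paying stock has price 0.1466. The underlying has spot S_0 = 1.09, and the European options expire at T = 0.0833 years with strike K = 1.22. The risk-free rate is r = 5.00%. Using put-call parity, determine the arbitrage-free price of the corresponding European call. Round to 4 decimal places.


Answer: Call price = 0.0217

Derivation:
Put-call parity: C - P = S_0 * exp(-qT) - K * exp(-rT).
S_0 * exp(-qT) = 1.0900 * 1.00000000 = 1.09000000
K * exp(-rT) = 1.2200 * 0.99584366 = 1.21492927
C = P + S*exp(-qT) - K*exp(-rT)
C = 0.1466 + 1.09000000 - 1.21492927 = 0.0217


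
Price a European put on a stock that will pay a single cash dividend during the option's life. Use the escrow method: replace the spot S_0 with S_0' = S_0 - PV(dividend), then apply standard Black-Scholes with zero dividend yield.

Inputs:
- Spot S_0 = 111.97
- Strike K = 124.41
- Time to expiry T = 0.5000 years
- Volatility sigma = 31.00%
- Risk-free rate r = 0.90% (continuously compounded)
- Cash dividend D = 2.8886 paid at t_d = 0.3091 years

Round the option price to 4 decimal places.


PV(D) = D * exp(-r * t_d) = 2.8886 * 0.99722197 = 2.88057537
S_0' = S_0 - PV(D) = 111.9700 - 2.88057537 = 109.08942463
d1 = (ln(S_0'/K) + (r + sigma^2/2)*T) / (sigma*sqrt(T)) = -0.46938025
d2 = d1 - sigma*sqrt(T) = -0.68858336
exp(-rT) = 0.99551011
N(-d1) = 0.68060107; N(-d2) = 0.75445725
P = K * exp(-rT) * N(-d2) - S_0' * N(-d1) = 124.4100 * 0.99551011 * 0.75445725 - 109.08942463 * 0.68060107 = 19.1942

Answer: Price = 19.1942


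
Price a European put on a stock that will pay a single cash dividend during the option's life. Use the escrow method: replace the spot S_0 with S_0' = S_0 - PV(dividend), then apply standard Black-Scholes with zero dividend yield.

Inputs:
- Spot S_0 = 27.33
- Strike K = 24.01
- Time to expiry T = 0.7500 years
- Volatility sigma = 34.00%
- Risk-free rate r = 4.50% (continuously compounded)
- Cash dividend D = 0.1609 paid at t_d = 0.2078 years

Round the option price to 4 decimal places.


Answer: Price = 1.3775

Derivation:
PV(D) = D * exp(-r * t_d) = 0.1609 * 0.99069258 = 0.15940244
S_0' = S_0 - PV(D) = 27.3300 - 0.15940244 = 27.17059756
d1 = (ln(S_0'/K) + (r + sigma^2/2)*T) / (sigma*sqrt(T)) = 0.68183371
d2 = d1 - sigma*sqrt(T) = 0.38738507
exp(-rT) = 0.96681318
N(-d1) = 0.24767205; N(-d2) = 0.34923558
P = K * exp(-rT) * N(-d2) - S_0' * N(-d1) = 24.0100 * 0.96681318 * 0.34923558 - 27.17059756 * 0.24767205 = 1.3775


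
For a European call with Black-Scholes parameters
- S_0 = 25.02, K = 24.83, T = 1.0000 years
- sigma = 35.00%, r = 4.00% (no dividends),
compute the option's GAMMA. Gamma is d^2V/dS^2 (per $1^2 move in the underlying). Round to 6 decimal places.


Answer: Gamma = 0.043405

Derivation:
d1 = 0.3110654443; d2 = -0.0389345557
phi(d1) = 0.3801005756; exp(-qT) = 1.0000000000; exp(-rT) = 0.9607894392
Gamma = exp(-qT) * phi(d1) / (S * sigma * sqrt(T)) = 1.0000000000 * 0.3801005756 / (25.0200 * 0.3500 * 1.0000000000) = 0.043405


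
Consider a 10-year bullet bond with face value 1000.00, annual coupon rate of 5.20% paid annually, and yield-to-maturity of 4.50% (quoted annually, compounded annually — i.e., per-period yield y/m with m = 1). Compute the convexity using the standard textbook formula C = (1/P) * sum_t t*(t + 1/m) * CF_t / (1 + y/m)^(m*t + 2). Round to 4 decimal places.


Coupon per period c = face * coupon_rate / m = 52.000000
Periods per year m = 1; per-period yield y/m = 0.045000
Number of cashflows N = 10
Cashflows (t years, CF_t, discount factor 1/(1+y/m)^(m*t), PV):
  t = 1.0000: CF_t = 52.000000, DF = 0.956938, PV = 49.760766
  t = 2.0000: CF_t = 52.000000, DF = 0.915730, PV = 47.617957
  t = 3.0000: CF_t = 52.000000, DF = 0.876297, PV = 45.567423
  t = 4.0000: CF_t = 52.000000, DF = 0.838561, PV = 43.605190
  t = 5.0000: CF_t = 52.000000, DF = 0.802451, PV = 41.727454
  t = 6.0000: CF_t = 52.000000, DF = 0.767896, PV = 39.930578
  t = 7.0000: CF_t = 52.000000, DF = 0.734828, PV = 38.211080
  t = 8.0000: CF_t = 52.000000, DF = 0.703185, PV = 36.565627
  t = 9.0000: CF_t = 52.000000, DF = 0.672904, PV = 34.991030
  t = 10.0000: CF_t = 1052.000000, DF = 0.643928, PV = 677.411921
Price P = sum_t PV_t = 1055.389027
Convexity numerator sum_t t*(t + 1/m) * CF_t / (1+y/m)^(m*t + 2):
  t = 1.0000: term = 91.134847
  t = 2.0000: term = 261.631139
  t = 3.0000: term = 500.729453
  t = 4.0000: term = 798.611568
  t = 5.0000: term = 1146.332394
  t = 6.0000: term = 1535.756317
  t = 7.0000: term = 1959.497694
  t = 8.0000: term = 2410.865242
  t = 9.0000: term = 2883.810098
  t = 10.0000: term = 68235.902442
Convexity = (1/P) * sum = 79824.271193 / 1055.389027 = 75.634926

Answer: Convexity = 75.6349


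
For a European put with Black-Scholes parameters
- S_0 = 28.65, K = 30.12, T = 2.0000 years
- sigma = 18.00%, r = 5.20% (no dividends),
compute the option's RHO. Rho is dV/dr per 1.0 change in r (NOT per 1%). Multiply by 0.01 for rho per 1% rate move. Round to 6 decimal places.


Answer: Rho = -25.312373

Derivation:
d1 = 0.3392699916; d2 = 0.0847115504
phi(d1) = 0.3766305307; exp(-qT) = 1.0000000000; exp(-rT) = 0.9012252974
N(-d2) = 0.4662453565
Rho = -K*T*exp(-rT)*N(-d2) = -30.1200 * 2.0000 * 0.9012252974 * 0.4662453565 = -25.312373


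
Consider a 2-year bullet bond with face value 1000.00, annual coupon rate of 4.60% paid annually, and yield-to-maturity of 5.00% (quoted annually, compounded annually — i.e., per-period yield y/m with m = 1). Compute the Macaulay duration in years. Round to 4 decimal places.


Coupon per period c = face * coupon_rate / m = 46.000000
Periods per year m = 1; per-period yield y/m = 0.050000
Number of cashflows N = 2
Cashflows (t years, CF_t, discount factor 1/(1+y/m)^(m*t), PV):
  t = 1.0000: CF_t = 46.000000, DF = 0.952381, PV = 43.809524
  t = 2.0000: CF_t = 1046.000000, DF = 0.907029, PV = 948.752834
Price P = sum_t PV_t = 992.562358
Macaulay numerator sum_t t * PV_t:
  t * PV_t at t = 1.0000: 43.809524
  t * PV_t at t = 2.0000: 1897.505669
Macaulay duration D = (sum_t t * PV_t) / P = 1941.315193 / 992.562358 = 1.955862

Answer: Macaulay duration = 1.9559 years


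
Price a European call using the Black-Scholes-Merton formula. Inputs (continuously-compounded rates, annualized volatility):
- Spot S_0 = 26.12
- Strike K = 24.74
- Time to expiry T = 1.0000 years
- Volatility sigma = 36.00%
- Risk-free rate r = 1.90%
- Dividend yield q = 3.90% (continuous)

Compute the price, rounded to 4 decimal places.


Answer: Price = 3.9671

Derivation:
d1 = (ln(S/K) + (r - q + 0.5*sigma^2) * T) / (sigma * sqrt(T)) = 0.27522205
d2 = d1 - sigma * sqrt(T) = -0.08477795
exp(-rT) = 0.98117936; exp(-qT) = 0.96175071
C = S_0 * exp(-qT) * N(d1) - K * exp(-rT) * N(d2)
N(d1) = 0.60842718; N(d2) = 0.46621896
C = 26.1200 * 0.96175071 * 0.60842718 - 24.7400 * 0.98117936 * 0.46621896 = 3.9671


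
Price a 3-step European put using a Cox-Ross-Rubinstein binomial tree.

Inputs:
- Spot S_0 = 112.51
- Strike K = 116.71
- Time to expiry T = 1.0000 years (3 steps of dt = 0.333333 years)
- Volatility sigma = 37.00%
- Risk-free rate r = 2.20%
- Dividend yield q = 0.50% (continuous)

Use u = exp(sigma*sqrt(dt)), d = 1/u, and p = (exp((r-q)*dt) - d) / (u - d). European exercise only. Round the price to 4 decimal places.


Answer: Price = V(0,0) = 19.0196

Derivation:
dt = T/N = 0.333333
u = exp(sigma*sqrt(dt)) = 1.238152; d = 1/u = 0.807656
p = (exp((r-q)*dt) - d) / (u - d) = 0.459998
Discount per step: exp(-r*dt) = 0.992693
Stock lattice S(k, i) with i counting down-moves:
  k=0: S(0,0) = 112.5100
  k=1: S(1,0) = 139.3044; S(1,1) = 90.8693
  k=2: S(2,0) = 172.4800; S(2,1) = 112.5100; S(2,2) = 73.3911
  k=3: S(3,0) = 213.5564; S(3,1) = 139.3044; S(3,2) = 90.8693; S(3,3) = 59.2747
Terminal payoffs V(N, i) = max(K - S_T, 0):
  V(3,0) = 0.000000; V(3,1) = 0.000000; V(3,2) = 25.840673; V(3,3) = 57.435256
Backward induction: V(k, i) = exp(-r*dt) * [p * V(k+1, i) + (1-p) * V(k+1, i+1)].
  V(2,0) = exp(-r*dt) * [p*0.000000 + (1-p)*0.000000] = 0.000000
  V(2,1) = exp(-r*dt) * [p*0.000000 + (1-p)*25.840673] = 13.852067
  V(2,2) = exp(-r*dt) * [p*25.840673 + (1-p)*57.435256] = 42.588357
  V(1,0) = exp(-r*dt) * [p*0.000000 + (1-p)*13.852067] = 7.425493
  V(1,1) = exp(-r*dt) * [p*13.852067 + (1-p)*42.588357] = 29.155138
  V(0,0) = exp(-r*dt) * [p*7.425493 + (1-p)*29.155138] = 19.019561


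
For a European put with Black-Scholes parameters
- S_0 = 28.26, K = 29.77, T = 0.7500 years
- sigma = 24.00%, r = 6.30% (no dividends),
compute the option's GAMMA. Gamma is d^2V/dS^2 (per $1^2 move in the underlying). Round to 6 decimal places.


d1 = 0.0808107657; d2 = -0.1270353313
phi(d1) = 0.3976417824; exp(-qT) = 1.0000000000; exp(-rT) = 0.9538489056
Gamma = exp(-qT) * phi(d1) / (S * sigma * sqrt(T)) = 1.0000000000 * 0.3976417824 / (28.2600 * 0.2400 * 0.8660254038) = 0.067698

Answer: Gamma = 0.067698


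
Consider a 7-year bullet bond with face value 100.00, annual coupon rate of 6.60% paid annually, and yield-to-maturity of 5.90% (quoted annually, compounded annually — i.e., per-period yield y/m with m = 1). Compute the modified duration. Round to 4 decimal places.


Coupon per period c = face * coupon_rate / m = 6.600000
Periods per year m = 1; per-period yield y/m = 0.059000
Number of cashflows N = 7
Cashflows (t years, CF_t, discount factor 1/(1+y/m)^(m*t), PV):
  t = 1.0000: CF_t = 6.600000, DF = 0.944287, PV = 6.232295
  t = 2.0000: CF_t = 6.600000, DF = 0.891678, PV = 5.885075
  t = 3.0000: CF_t = 6.600000, DF = 0.842000, PV = 5.557200
  t = 4.0000: CF_t = 6.600000, DF = 0.795090, PV = 5.247592
  t = 5.0000: CF_t = 6.600000, DF = 0.750793, PV = 4.955234
  t = 6.0000: CF_t = 6.600000, DF = 0.708964, PV = 4.679163
  t = 7.0000: CF_t = 106.600000, DF = 0.669466, PV = 71.365035
Price P = sum_t PV_t = 103.921594
First compute Macaulay numerator sum_t t * PV_t:
  t * PV_t at t = 1.0000: 6.232295
  t * PV_t at t = 2.0000: 11.770150
  t * PV_t at t = 3.0000: 16.671601
  t * PV_t at t = 4.0000: 20.990370
  t * PV_t at t = 5.0000: 24.776168
  t * PV_t at t = 6.0000: 28.074978
  t * PV_t at t = 7.0000: 499.555246
Macaulay duration D = 608.070808 / 103.921594 = 5.851246
Modified duration = D / (1 + y/m) = 5.851246 / (1 + 0.059000) = 5.525256

Answer: Modified duration = 5.5253


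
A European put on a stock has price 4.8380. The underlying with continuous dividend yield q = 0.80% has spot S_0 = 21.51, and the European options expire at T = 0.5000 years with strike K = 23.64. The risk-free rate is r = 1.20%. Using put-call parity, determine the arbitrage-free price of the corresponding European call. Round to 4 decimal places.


Answer: Call price = 2.7635

Derivation:
Put-call parity: C - P = S_0 * exp(-qT) - K * exp(-rT).
S_0 * exp(-qT) = 21.5100 * 0.99600799 = 21.42413185
K * exp(-rT) = 23.6400 * 0.99401796 = 23.49858467
C = P + S*exp(-qT) - K*exp(-rT)
C = 4.8380 + 21.42413185 - 23.49858467 = 2.7635


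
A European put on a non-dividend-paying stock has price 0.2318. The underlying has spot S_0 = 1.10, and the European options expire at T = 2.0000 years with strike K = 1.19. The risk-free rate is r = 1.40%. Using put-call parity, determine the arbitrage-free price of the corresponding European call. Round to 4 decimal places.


Put-call parity: C - P = S_0 * exp(-qT) - K * exp(-rT).
S_0 * exp(-qT) = 1.1000 * 1.00000000 = 1.10000000
K * exp(-rT) = 1.1900 * 0.97238837 = 1.15714216
C = P + S*exp(-qT) - K*exp(-rT)
C = 0.2318 + 1.10000000 - 1.15714216 = 0.1747

Answer: Call price = 0.1747


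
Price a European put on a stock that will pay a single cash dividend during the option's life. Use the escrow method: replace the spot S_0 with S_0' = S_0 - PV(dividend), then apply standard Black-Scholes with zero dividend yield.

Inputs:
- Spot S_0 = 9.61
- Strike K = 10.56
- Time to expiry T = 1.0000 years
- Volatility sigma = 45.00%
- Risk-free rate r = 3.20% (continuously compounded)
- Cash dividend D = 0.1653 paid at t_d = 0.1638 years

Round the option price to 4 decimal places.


Answer: Price = 2.1688

Derivation:
PV(D) = D * exp(-r * t_d) = 0.1653 * 0.99477211 = 0.16443583
S_0' = S_0 - PV(D) = 9.6100 - 0.16443583 = 9.44556417
d1 = (ln(S_0'/K) + (r + sigma^2/2)*T) / (sigma*sqrt(T)) = 0.04827101
d2 = d1 - sigma*sqrt(T) = -0.40172899
exp(-rT) = 0.96850658
N(-d1) = 0.48075013; N(-d2) = 0.65605826
P = K * exp(-rT) * N(-d2) - S_0' * N(-d1) = 10.5600 * 0.96850658 * 0.65605826 - 9.44556417 * 0.48075013 = 2.1688


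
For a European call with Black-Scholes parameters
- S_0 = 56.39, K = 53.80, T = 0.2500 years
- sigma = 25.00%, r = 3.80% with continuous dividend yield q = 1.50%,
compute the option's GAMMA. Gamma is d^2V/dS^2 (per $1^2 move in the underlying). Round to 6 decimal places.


Answer: Gamma = 0.050138

Derivation:
d1 = 0.4846469652; d2 = 0.3596469652
phi(d1) = 0.3547365514; exp(-qT) = 0.9962570225; exp(-rT) = 0.9905449824
Gamma = exp(-qT) * phi(d1) / (S * sigma * sqrt(T)) = 0.9962570225 * 0.3547365514 / (56.3900 * 0.2500 * 0.5000000000) = 0.050138


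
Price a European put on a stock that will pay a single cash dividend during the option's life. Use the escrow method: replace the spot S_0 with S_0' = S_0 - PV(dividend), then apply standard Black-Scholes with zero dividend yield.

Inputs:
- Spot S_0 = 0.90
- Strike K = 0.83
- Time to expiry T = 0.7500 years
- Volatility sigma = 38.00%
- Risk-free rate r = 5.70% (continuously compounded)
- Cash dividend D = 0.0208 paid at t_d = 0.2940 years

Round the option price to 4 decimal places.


PV(D) = D * exp(-r * t_d) = 0.0208 * 0.98338163 = 0.02045434
S_0' = S_0 - PV(D) = 0.9000 - 0.02045434 = 0.87954566
d1 = (ln(S_0'/K) + (r + sigma^2/2)*T) / (sigma*sqrt(T)) = 0.47063096
d2 = d1 - sigma*sqrt(T) = 0.14154131
exp(-rT) = 0.95815090
N(-d1) = 0.31895215; N(-d2) = 0.44372116
P = K * exp(-rT) * N(-d2) - S_0' * N(-d1) = 0.8300 * 0.95815090 * 0.44372116 - 0.87954566 * 0.31895215 = 0.0723

Answer: Price = 0.0723


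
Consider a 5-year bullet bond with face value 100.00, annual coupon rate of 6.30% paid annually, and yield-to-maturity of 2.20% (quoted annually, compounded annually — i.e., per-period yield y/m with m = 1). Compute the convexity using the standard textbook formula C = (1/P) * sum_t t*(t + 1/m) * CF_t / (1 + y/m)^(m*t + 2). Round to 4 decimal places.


Answer: Convexity = 24.8566

Derivation:
Coupon per period c = face * coupon_rate / m = 6.300000
Periods per year m = 1; per-period yield y/m = 0.022000
Number of cashflows N = 5
Cashflows (t years, CF_t, discount factor 1/(1+y/m)^(m*t), PV):
  t = 1.0000: CF_t = 6.300000, DF = 0.978474, PV = 6.164384
  t = 2.0000: CF_t = 6.300000, DF = 0.957411, PV = 6.031686
  t = 3.0000: CF_t = 6.300000, DF = 0.936801, PV = 5.901846
  t = 4.0000: CF_t = 6.300000, DF = 0.916635, PV = 5.774800
  t = 5.0000: CF_t = 106.300000, DF = 0.896903, PV = 95.340799
Price P = sum_t PV_t = 119.213515
Convexity numerator sum_t t*(t + 1/m) * CF_t / (1+y/m)^(m*t + 2):
  t = 1.0000: term = 11.803692
  t = 2.0000: term = 34.648801
  t = 3.0000: term = 67.805874
  t = 4.0000: term = 110.577093
  t = 5.0000: term = 2738.408591
Convexity = (1/P) * sum = 2963.244052 / 119.213515 = 24.856612


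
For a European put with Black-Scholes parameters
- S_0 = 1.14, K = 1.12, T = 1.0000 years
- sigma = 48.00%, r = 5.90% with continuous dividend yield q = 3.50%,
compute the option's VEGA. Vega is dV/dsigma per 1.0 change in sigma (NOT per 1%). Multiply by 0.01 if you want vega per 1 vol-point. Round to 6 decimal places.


Answer: Vega = 0.416306

Derivation:
d1 = 0.3268741190; d2 = -0.1531258810
phi(d1) = 0.3781887467; exp(-qT) = 0.9656054163; exp(-rT) = 0.9427067692
Vega = S * exp(-qT) * phi(d1) * sqrt(T) = 1.1400 * 0.9656054163 * 0.3781887467 * 1.0000000000 = 0.416306


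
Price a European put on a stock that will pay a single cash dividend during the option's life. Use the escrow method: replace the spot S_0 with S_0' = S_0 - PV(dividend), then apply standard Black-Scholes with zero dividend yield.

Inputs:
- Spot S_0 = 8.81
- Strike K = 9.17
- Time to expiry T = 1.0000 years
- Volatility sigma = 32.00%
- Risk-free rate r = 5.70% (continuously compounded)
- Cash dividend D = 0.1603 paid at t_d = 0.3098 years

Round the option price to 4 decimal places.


Answer: Price = 1.1052

Derivation:
PV(D) = D * exp(-r * t_d) = 0.1603 * 0.98249640 = 0.15749417
S_0' = S_0 - PV(D) = 8.8100 - 0.15749417 = 8.65250583
d1 = (ln(S_0'/K) + (r + sigma^2/2)*T) / (sigma*sqrt(T)) = 0.15659901
d2 = d1 - sigma*sqrt(T) = -0.16340099
exp(-rT) = 0.94459407
N(-d1) = 0.43778044; N(-d2) = 0.56489864
P = K * exp(-rT) * N(-d2) - S_0' * N(-d1) = 9.1700 * 0.94459407 * 0.56489864 - 8.65250583 * 0.43778044 = 1.1052


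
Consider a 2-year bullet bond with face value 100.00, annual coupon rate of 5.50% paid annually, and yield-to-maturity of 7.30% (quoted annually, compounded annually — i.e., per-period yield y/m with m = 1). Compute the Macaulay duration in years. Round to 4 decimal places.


Answer: Macaulay duration = 1.9470 years

Derivation:
Coupon per period c = face * coupon_rate / m = 5.500000
Periods per year m = 1; per-period yield y/m = 0.073000
Number of cashflows N = 2
Cashflows (t years, CF_t, discount factor 1/(1+y/m)^(m*t), PV):
  t = 1.0000: CF_t = 5.500000, DF = 0.931966, PV = 5.125815
  t = 2.0000: CF_t = 105.500000, DF = 0.868561, PV = 91.633234
Price P = sum_t PV_t = 96.759050
Macaulay numerator sum_t t * PV_t:
  t * PV_t at t = 1.0000: 5.125815
  t * PV_t at t = 2.0000: 183.266469
Macaulay duration D = (sum_t t * PV_t) / P = 188.392284 / 96.759050 = 1.947025


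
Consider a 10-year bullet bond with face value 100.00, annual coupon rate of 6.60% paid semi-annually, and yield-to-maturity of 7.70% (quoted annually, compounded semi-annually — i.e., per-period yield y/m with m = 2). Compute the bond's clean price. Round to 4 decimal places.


Coupon per period c = face * coupon_rate / m = 3.300000
Periods per year m = 2; per-period yield y/m = 0.038500
Number of cashflows N = 20
Cashflows (t years, CF_t, discount factor 1/(1+y/m)^(m*t), PV):
  t = 0.5000: CF_t = 3.300000, DF = 0.962927, PV = 3.177660
  t = 1.0000: CF_t = 3.300000, DF = 0.927229, PV = 3.059856
  t = 1.5000: CF_t = 3.300000, DF = 0.892854, PV = 2.946419
  t = 2.0000: CF_t = 3.300000, DF = 0.859754, PV = 2.837187
  t = 2.5000: CF_t = 3.300000, DF = 0.827880, PV = 2.732005
  t = 3.0000: CF_t = 3.300000, DF = 0.797188, PV = 2.630722
  t = 3.5000: CF_t = 3.300000, DF = 0.767635, PV = 2.533194
  t = 4.0000: CF_t = 3.300000, DF = 0.739176, PV = 2.439282
  t = 4.5000: CF_t = 3.300000, DF = 0.711773, PV = 2.348851
  t = 5.0000: CF_t = 3.300000, DF = 0.685386, PV = 2.261773
  t = 5.5000: CF_t = 3.300000, DF = 0.659977, PV = 2.177923
  t = 6.0000: CF_t = 3.300000, DF = 0.635509, PV = 2.097181
  t = 6.5000: CF_t = 3.300000, DF = 0.611949, PV = 2.019433
  t = 7.0000: CF_t = 3.300000, DF = 0.589263, PV = 1.944567
  t = 7.5000: CF_t = 3.300000, DF = 0.567417, PV = 1.872477
  t = 8.0000: CF_t = 3.300000, DF = 0.546381, PV = 1.803059
  t = 8.5000: CF_t = 3.300000, DF = 0.526126, PV = 1.736215
  t = 9.0000: CF_t = 3.300000, DF = 0.506621, PV = 1.671849
  t = 9.5000: CF_t = 3.300000, DF = 0.487839, PV = 1.609869
  t = 10.0000: CF_t = 103.300000, DF = 0.469753, PV = 48.525532
Price P = sum_t PV_t = 92.425049

Answer: Price = 92.4250


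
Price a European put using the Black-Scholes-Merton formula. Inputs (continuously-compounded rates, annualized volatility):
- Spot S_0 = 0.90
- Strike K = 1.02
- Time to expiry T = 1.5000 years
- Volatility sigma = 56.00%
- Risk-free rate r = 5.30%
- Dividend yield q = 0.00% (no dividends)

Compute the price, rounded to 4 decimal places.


Answer: Price = 0.2687

Derivation:
d1 = (ln(S/K) + (r - q + 0.5*sigma^2) * T) / (sigma * sqrt(T)) = 0.27635035
d2 = d1 - sigma * sqrt(T) = -0.40950678
exp(-rT) = 0.92357802; exp(-qT) = 1.00000000
P = K * exp(-rT) * N(-d2) - S_0 * exp(-qT) * N(-d1)
N(-d1) = 0.39113949; N(-d2) = 0.65891610
P = 1.0200 * 0.92357802 * 0.65891610 - 0.9000 * 1.00000000 * 0.39113949 = 0.2687


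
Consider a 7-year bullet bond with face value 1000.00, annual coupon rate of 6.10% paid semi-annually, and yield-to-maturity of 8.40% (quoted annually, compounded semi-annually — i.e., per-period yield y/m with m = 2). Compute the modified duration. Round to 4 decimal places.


Answer: Modified duration = 5.4758

Derivation:
Coupon per period c = face * coupon_rate / m = 30.500000
Periods per year m = 2; per-period yield y/m = 0.042000
Number of cashflows N = 14
Cashflows (t years, CF_t, discount factor 1/(1+y/m)^(m*t), PV):
  t = 0.5000: CF_t = 30.500000, DF = 0.959693, PV = 29.270633
  t = 1.0000: CF_t = 30.500000, DF = 0.921010, PV = 28.090819
  t = 1.5000: CF_t = 30.500000, DF = 0.883887, PV = 26.958560
  t = 2.0000: CF_t = 30.500000, DF = 0.848260, PV = 25.871938
  t = 2.5000: CF_t = 30.500000, DF = 0.814069, PV = 24.829115
  t = 3.0000: CF_t = 30.500000, DF = 0.781257, PV = 23.828326
  t = 3.5000: CF_t = 30.500000, DF = 0.749766, PV = 22.867875
  t = 4.0000: CF_t = 30.500000, DF = 0.719545, PV = 21.946137
  t = 4.5000: CF_t = 30.500000, DF = 0.690543, PV = 21.061552
  t = 5.0000: CF_t = 30.500000, DF = 0.662709, PV = 20.212622
  t = 5.5000: CF_t = 30.500000, DF = 0.635997, PV = 19.397910
  t = 6.0000: CF_t = 30.500000, DF = 0.610362, PV = 18.616036
  t = 6.5000: CF_t = 30.500000, DF = 0.585760, PV = 17.865678
  t = 7.0000: CF_t = 1030.500000, DF = 0.562150, PV = 579.295201
Price P = sum_t PV_t = 880.112401
First compute Macaulay numerator sum_t t * PV_t:
  t * PV_t at t = 0.5000: 14.635317
  t * PV_t at t = 1.0000: 28.090819
  t * PV_t at t = 1.5000: 40.437839
  t * PV_t at t = 2.0000: 51.743876
  t * PV_t at t = 2.5000: 62.072788
  t * PV_t at t = 3.0000: 71.484977
  t * PV_t at t = 3.5000: 80.037562
  t * PV_t at t = 4.0000: 87.784548
  t * PV_t at t = 4.5000: 94.776984
  t * PV_t at t = 5.0000: 101.063109
  t * PV_t at t = 5.5000: 106.688503
  t * PV_t at t = 6.0000: 111.696216
  t * PV_t at t = 6.5000: 116.126904
  t * PV_t at t = 7.0000: 4055.066406
Macaulay duration D = 5021.705849 / 880.112401 = 5.705755
Modified duration = D / (1 + y/m) = 5.705755 / (1 + 0.042000) = 5.475773


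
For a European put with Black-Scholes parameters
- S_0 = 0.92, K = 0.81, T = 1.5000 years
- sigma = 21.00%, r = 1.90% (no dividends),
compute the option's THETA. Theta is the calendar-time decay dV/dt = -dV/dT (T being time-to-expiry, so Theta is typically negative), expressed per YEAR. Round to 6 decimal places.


d1 = 0.7345141903; d2 = 0.4773177673
phi(d1) = 0.3046188119; exp(-qT) = 1.0000000000; exp(-rT) = 0.9719022941
Theta = -S*exp(-qT)*phi(d1)*sigma/(2*sqrt(T)) + r*K*exp(-rT)*N(-d2) - q*S*exp(-qT)*N(-d1)
N(-d1) = 0.2313177074; N(-d2) = 0.3165679305; sqrt(T) = 1.2247448714
Term 1 = -0.9200 * 1.0000000000 * 0.3046188119 * 0.2100 / (2 * 1.2247448714) = -0.0240263731
Term 2 = 0.0190 * 0.8100 * 0.9719022941 * 0.3165679305 = 0.0047350890
Term 3 = 0 (no dividend yield, q = 0)
Theta = -0.0240263731 + (0.0047350890) + (0.0000000000) = -0.019291

Answer: Theta = -0.019291


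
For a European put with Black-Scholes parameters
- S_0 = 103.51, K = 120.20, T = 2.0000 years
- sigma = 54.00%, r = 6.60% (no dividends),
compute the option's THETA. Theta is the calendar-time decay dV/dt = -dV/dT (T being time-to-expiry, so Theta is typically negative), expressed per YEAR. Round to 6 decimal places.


d1 = 0.3589368358; d2 = -0.4047384878
phi(d1) = 0.3740535316; exp(-qT) = 1.0000000000; exp(-rT) = 0.8763409951
Theta = -S*exp(-qT)*phi(d1)*sigma/(2*sqrt(T)) + r*K*exp(-rT)*N(-d2) - q*S*exp(-qT)*N(-d1)
N(-d1) = 0.3598211711; N(-d2) = 0.6571651259; sqrt(T) = 1.4142135624
Term 1 = -103.5100 * 1.0000000000 * 0.3740535316 * 0.5400 / (2 * 1.4142135624) = -7.3920489543
Term 2 = 0.0660 * 120.2000 * 0.8763409951 * 0.6571651259 = 4.5687357536
Term 3 = 0 (no dividend yield, q = 0)
Theta = -7.3920489543 + (4.5687357536) + (0.0000000000) = -2.823313

Answer: Theta = -2.823313


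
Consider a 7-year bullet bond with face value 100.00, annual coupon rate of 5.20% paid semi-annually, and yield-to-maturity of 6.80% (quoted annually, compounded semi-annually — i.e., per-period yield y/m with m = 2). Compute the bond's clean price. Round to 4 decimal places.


Coupon per period c = face * coupon_rate / m = 2.600000
Periods per year m = 2; per-period yield y/m = 0.034000
Number of cashflows N = 14
Cashflows (t years, CF_t, discount factor 1/(1+y/m)^(m*t), PV):
  t = 0.5000: CF_t = 2.600000, DF = 0.967118, PV = 2.514507
  t = 1.0000: CF_t = 2.600000, DF = 0.935317, PV = 2.431825
  t = 1.5000: CF_t = 2.600000, DF = 0.904562, PV = 2.351861
  t = 2.0000: CF_t = 2.600000, DF = 0.874818, PV = 2.274528
  t = 2.5000: CF_t = 2.600000, DF = 0.846052, PV = 2.199736
  t = 3.0000: CF_t = 2.600000, DF = 0.818233, PV = 2.127405
  t = 3.5000: CF_t = 2.600000, DF = 0.791327, PV = 2.057451
  t = 4.0000: CF_t = 2.600000, DF = 0.765307, PV = 1.989798
  t = 4.5000: CF_t = 2.600000, DF = 0.740142, PV = 1.924370
  t = 5.0000: CF_t = 2.600000, DF = 0.715805, PV = 1.861093
  t = 5.5000: CF_t = 2.600000, DF = 0.692268, PV = 1.799896
  t = 6.0000: CF_t = 2.600000, DF = 0.669505, PV = 1.740712
  t = 6.5000: CF_t = 2.600000, DF = 0.647490, PV = 1.683474
  t = 7.0000: CF_t = 102.600000, DF = 0.626199, PV = 64.248030
Price P = sum_t PV_t = 91.204685

Answer: Price = 91.2047


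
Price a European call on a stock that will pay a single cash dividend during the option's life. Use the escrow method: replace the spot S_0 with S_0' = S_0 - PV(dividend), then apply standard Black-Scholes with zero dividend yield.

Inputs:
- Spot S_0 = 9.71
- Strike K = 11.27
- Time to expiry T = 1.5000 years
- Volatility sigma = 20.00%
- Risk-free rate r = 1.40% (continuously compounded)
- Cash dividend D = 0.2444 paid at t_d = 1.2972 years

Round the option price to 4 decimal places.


Answer: Price = 0.4040

Derivation:
PV(D) = D * exp(-r * t_d) = 0.2444 * 0.98200311 = 0.24000156
S_0' = S_0 - PV(D) = 9.7100 - 0.24000156 = 9.46999844
d1 = (ln(S_0'/K) + (r + sigma^2/2)*T) / (sigma*sqrt(T)) = -0.50220903
d2 = d1 - sigma*sqrt(T) = -0.74715800
exp(-rT) = 0.97921896
N(d1) = 0.30776025; N(d2) = 0.22748410
C = S_0' * N(d1) - K * exp(-rT) * N(d2) = 9.46999844 * 0.30776025 - 11.2700 * 0.97921896 * 0.22748410 = 0.4040


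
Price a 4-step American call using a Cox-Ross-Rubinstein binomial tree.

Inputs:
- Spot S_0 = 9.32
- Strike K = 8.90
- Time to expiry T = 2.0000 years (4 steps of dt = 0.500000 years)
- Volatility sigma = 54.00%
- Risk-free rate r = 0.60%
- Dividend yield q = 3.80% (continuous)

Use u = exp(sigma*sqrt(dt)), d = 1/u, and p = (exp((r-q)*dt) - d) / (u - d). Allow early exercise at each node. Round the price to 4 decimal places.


dt = T/N = 0.500000
u = exp(sigma*sqrt(dt)) = 1.464974; d = 1/u = 0.682606
p = (exp((r-q)*dt) - d) / (u - d) = 0.385396
Discount per step: exp(-r*dt) = 0.997004
Stock lattice S(k, i) with i counting down-moves:
  k=0: S(0,0) = 9.3200
  k=1: S(1,0) = 13.6536; S(1,1) = 6.3619
  k=2: S(2,0) = 20.0021; S(2,1) = 9.3200; S(2,2) = 4.3427
  k=3: S(3,0) = 29.3026; S(3,1) = 13.6536; S(3,2) = 6.3619; S(3,3) = 2.9643
  k=4: S(4,0) = 42.9275; S(4,1) = 20.0021; S(4,2) = 9.3200; S(4,3) = 4.3427; S(4,4) = 2.0235
Terminal payoffs V(N, i) = max(S_T - K, 0):
  V(4,0) = 34.027527; V(4,1) = 11.102114; V(4,2) = 0.420000; V(4,3) = 0.000000; V(4,4) = 0.000000
Backward induction: V(k, i) = exp(-r*dt) * [p * V(k+1, i) + (1-p) * V(k+1, i+1)]; then take max(V_cont, immediate exercise) for American.
  V(3,0) = exp(-r*dt) * [p*34.027527 + (1-p)*11.102114] = 19.877748; exercise = 20.402581; V(3,0) = max -> 20.402581
  V(3,1) = exp(-r*dt) * [p*11.102114 + (1-p)*0.420000] = 4.523251; exercise = 4.753560; V(3,1) = max -> 4.753560
  V(3,2) = exp(-r*dt) * [p*0.420000 + (1-p)*0.000000] = 0.161381; exercise = 0.000000; V(3,2) = max -> 0.161381
  V(3,3) = exp(-r*dt) * [p*0.000000 + (1-p)*0.000000] = 0.000000; exercise = 0.000000; V(3,3) = max -> 0.000000
  V(2,0) = exp(-r*dt) * [p*20.402581 + (1-p)*4.753560] = 10.752321; exercise = 11.102114; V(2,0) = max -> 11.102114
  V(2,1) = exp(-r*dt) * [p*4.753560 + (1-p)*0.161381] = 1.925403; exercise = 0.420000; V(2,1) = max -> 1.925403
  V(2,2) = exp(-r*dt) * [p*0.161381 + (1-p)*0.000000] = 0.062009; exercise = 0.000000; V(2,2) = max -> 0.062009
  V(1,0) = exp(-r*dt) * [p*11.102114 + (1-p)*1.925403] = 5.445707; exercise = 4.753560; V(1,0) = max -> 5.445707
  V(1,1) = exp(-r*dt) * [p*1.925403 + (1-p)*0.062009] = 0.777816; exercise = 0.000000; V(1,1) = max -> 0.777816
  V(0,0) = exp(-r*dt) * [p*5.445707 + (1-p)*0.777816] = 2.569083; exercise = 0.420000; V(0,0) = max -> 2.569083

Answer: Price = V(0,0) = 2.5691


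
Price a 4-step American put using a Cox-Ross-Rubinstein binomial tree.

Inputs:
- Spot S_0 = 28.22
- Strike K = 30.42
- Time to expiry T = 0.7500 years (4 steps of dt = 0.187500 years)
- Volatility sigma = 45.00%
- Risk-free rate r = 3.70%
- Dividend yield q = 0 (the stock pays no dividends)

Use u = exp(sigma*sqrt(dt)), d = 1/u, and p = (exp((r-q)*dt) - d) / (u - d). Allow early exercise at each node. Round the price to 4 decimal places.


Answer: Price = V(0,0) = 5.4039

Derivation:
dt = T/N = 0.187500
u = exp(sigma*sqrt(dt)) = 1.215136; d = 1/u = 0.822953
p = (exp((r-q)*dt) - d) / (u - d) = 0.469191
Discount per step: exp(-r*dt) = 0.993087
Stock lattice S(k, i) with i counting down-moves:
  k=0: S(0,0) = 28.2200
  k=1: S(1,0) = 34.2911; S(1,1) = 23.2237
  k=2: S(2,0) = 41.6684; S(2,1) = 28.2200; S(2,2) = 19.1121
  k=3: S(3,0) = 50.6327; S(3,1) = 34.2911; S(3,2) = 23.2237; S(3,3) = 15.7283
  k=4: S(4,0) = 61.5256; S(4,1) = 41.6684; S(4,2) = 28.2200; S(4,3) = 19.1121; S(4,4) = 12.9437
Terminal payoffs V(N, i) = max(K - S_T, 0):
  V(4,0) = 0.000000; V(4,1) = 0.000000; V(4,2) = 2.200000; V(4,3) = 11.307941; V(4,4) = 17.476314
Backward induction: V(k, i) = exp(-r*dt) * [p * V(k+1, i) + (1-p) * V(k+1, i+1)]; then take max(V_cont, immediate exercise) for American.
  V(3,0) = exp(-r*dt) * [p*0.000000 + (1-p)*0.000000] = 0.000000; exercise = 0.000000; V(3,0) = max -> 0.000000
  V(3,1) = exp(-r*dt) * [p*0.000000 + (1-p)*2.200000] = 1.159707; exercise = 0.000000; V(3,1) = max -> 1.159707
  V(3,2) = exp(-r*dt) * [p*2.200000 + (1-p)*11.307941] = 6.985947; exercise = 7.196255; V(3,2) = max -> 7.196255
  V(3,3) = exp(-r*dt) * [p*11.307941 + (1-p)*17.476314] = 14.481358; exercise = 14.691666; V(3,3) = max -> 14.691666
  V(2,0) = exp(-r*dt) * [p*0.000000 + (1-p)*1.159707] = 0.611328; exercise = 0.000000; V(2,0) = max -> 0.611328
  V(2,1) = exp(-r*dt) * [p*1.159707 + (1-p)*7.196255] = 4.333793; exercise = 2.200000; V(2,1) = max -> 4.333793
  V(2,2) = exp(-r*dt) * [p*7.196255 + (1-p)*14.691666] = 11.097632; exercise = 11.307941; V(2,2) = max -> 11.307941
  V(1,0) = exp(-r*dt) * [p*0.611328 + (1-p)*4.333793] = 2.569361; exercise = 0.000000; V(1,0) = max -> 2.569361
  V(1,1) = exp(-r*dt) * [p*4.333793 + (1-p)*11.307941] = 7.980181; exercise = 7.196255; V(1,1) = max -> 7.980181
  V(0,0) = exp(-r*dt) * [p*2.569361 + (1-p)*7.980181] = 5.403855; exercise = 2.200000; V(0,0) = max -> 5.403855


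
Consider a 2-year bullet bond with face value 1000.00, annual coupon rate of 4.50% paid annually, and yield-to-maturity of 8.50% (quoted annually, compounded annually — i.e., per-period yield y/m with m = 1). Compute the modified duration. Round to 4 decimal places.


Coupon per period c = face * coupon_rate / m = 45.000000
Periods per year m = 1; per-period yield y/m = 0.085000
Number of cashflows N = 2
Cashflows (t years, CF_t, discount factor 1/(1+y/m)^(m*t), PV):
  t = 1.0000: CF_t = 45.000000, DF = 0.921659, PV = 41.474654
  t = 2.0000: CF_t = 1045.000000, DF = 0.849455, PV = 887.680775
Price P = sum_t PV_t = 929.155429
First compute Macaulay numerator sum_t t * PV_t:
  t * PV_t at t = 1.0000: 41.474654
  t * PV_t at t = 2.0000: 1775.361549
Macaulay duration D = 1816.836204 / 929.155429 = 1.955363
Modified duration = D / (1 + y/m) = 1.955363 / (1 + 0.085000) = 1.802178

Answer: Modified duration = 1.8022


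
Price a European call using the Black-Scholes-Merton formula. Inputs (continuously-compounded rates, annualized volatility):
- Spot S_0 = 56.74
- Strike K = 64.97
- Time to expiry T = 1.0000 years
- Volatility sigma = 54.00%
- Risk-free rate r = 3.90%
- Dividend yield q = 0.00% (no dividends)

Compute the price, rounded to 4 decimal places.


d1 = (ln(S/K) + (r - q + 0.5*sigma^2) * T) / (sigma * sqrt(T)) = 0.09139593
d2 = d1 - sigma * sqrt(T) = -0.44860407
exp(-rT) = 0.96175071; exp(-qT) = 1.00000000
C = S_0 * exp(-qT) * N(d1) - K * exp(-rT) * N(d2)
N(d1) = 0.53641100; N(d2) = 0.32685865
C = 56.7400 * 1.00000000 * 0.53641100 - 64.9700 * 0.96175071 * 0.32685865 = 10.0122

Answer: Price = 10.0122


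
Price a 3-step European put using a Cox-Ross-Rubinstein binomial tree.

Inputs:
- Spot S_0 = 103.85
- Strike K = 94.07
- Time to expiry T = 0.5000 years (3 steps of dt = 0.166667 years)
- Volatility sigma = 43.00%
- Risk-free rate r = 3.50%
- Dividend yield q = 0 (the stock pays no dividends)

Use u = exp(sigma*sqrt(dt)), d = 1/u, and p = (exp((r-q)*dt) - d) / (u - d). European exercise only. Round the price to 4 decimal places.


Answer: Price = V(0,0) = 7.4022

Derivation:
dt = T/N = 0.166667
u = exp(sigma*sqrt(dt)) = 1.191898; d = 1/u = 0.838998
p = (exp((r-q)*dt) - d) / (u - d) = 0.472804
Discount per step: exp(-r*dt) = 0.994184
Stock lattice S(k, i) with i counting down-moves:
  k=0: S(0,0) = 103.8500
  k=1: S(1,0) = 123.7786; S(1,1) = 87.1300
  k=2: S(2,0) = 147.5314; S(2,1) = 103.8500; S(2,2) = 73.1019
  k=3: S(3,0) = 175.8423; S(3,1) = 123.7786; S(3,2) = 87.1300; S(3,3) = 61.3323
Terminal payoffs V(N, i) = max(K - S_T, 0):
  V(3,0) = 0.000000; V(3,1) = 0.000000; V(3,2) = 6.940041; V(3,3) = 32.737661
Backward induction: V(k, i) = exp(-r*dt) * [p * V(k+1, i) + (1-p) * V(k+1, i+1)].
  V(2,0) = exp(-r*dt) * [p*0.000000 + (1-p)*0.000000] = 0.000000
  V(2,1) = exp(-r*dt) * [p*0.000000 + (1-p)*6.940041] = 3.637483
  V(2,2) = exp(-r*dt) * [p*6.940041 + (1-p)*32.737661] = 20.420980
  V(1,0) = exp(-r*dt) * [p*0.000000 + (1-p)*3.637483] = 1.906514
  V(1,1) = exp(-r*dt) * [p*3.637483 + (1-p)*20.420980] = 12.413060
  V(0,0) = exp(-r*dt) * [p*1.906514 + (1-p)*12.413060] = 7.402220


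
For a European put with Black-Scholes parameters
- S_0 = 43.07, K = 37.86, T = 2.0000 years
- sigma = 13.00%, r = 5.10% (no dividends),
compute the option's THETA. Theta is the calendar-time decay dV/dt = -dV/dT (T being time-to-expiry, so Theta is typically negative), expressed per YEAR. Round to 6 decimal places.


Answer: Theta = -0.105310

Derivation:
d1 = 1.3480259378; d2 = 1.1641781747
phi(d1) = 0.1608110030; exp(-qT) = 1.0000000000; exp(-rT) = 0.9030295517
Theta = -S*exp(-qT)*phi(d1)*sigma/(2*sqrt(T)) + r*K*exp(-rT)*N(-d2) - q*S*exp(-qT)*N(-d1)
N(-d1) = 0.0888250201; N(-d2) = 0.1221759065; sqrt(T) = 1.4142135624
Term 1 = -43.0700 * 1.0000000000 * 0.1608110030 * 0.1300 / (2 * 1.4142135624) = -0.3183383722
Term 2 = 0.0510 * 37.8600 * 0.9030295517 * 0.1221759065 = 0.2130287988
Term 3 = 0 (no dividend yield, q = 0)
Theta = -0.3183383722 + (0.2130287988) + (0.0000000000) = -0.105310


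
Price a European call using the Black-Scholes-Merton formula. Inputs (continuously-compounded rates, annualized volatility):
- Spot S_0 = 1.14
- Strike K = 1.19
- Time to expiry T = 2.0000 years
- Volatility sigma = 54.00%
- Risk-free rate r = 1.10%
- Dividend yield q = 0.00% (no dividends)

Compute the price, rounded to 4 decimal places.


d1 = (ln(S/K) + (r - q + 0.5*sigma^2) * T) / (sigma * sqrt(T)) = 0.35443722
d2 = d1 - sigma * sqrt(T) = -0.40923811
exp(-rT) = 0.97824024; exp(-qT) = 1.00000000
C = S_0 * exp(-qT) * N(d1) - K * exp(-rT) * N(d2)
N(d1) = 0.63849438; N(d2) = 0.34118247
C = 1.1400 * 1.00000000 * 0.63849438 - 1.1900 * 0.97824024 * 0.34118247 = 0.3307

Answer: Price = 0.3307


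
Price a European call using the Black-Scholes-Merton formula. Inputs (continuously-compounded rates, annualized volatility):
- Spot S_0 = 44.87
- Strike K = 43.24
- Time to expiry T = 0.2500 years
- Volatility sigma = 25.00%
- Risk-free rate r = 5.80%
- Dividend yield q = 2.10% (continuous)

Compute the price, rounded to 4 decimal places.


Answer: Price = 3.3298

Derivation:
d1 = (ln(S/K) + (r - q + 0.5*sigma^2) * T) / (sigma * sqrt(T)) = 0.43252742
d2 = d1 - sigma * sqrt(T) = 0.30752742
exp(-rT) = 0.98560462; exp(-qT) = 0.99476376
C = S_0 * exp(-qT) * N(d1) - K * exp(-rT) * N(d2)
N(d1) = 0.66732094; N(d2) = 0.62077902
C = 44.8700 * 0.99476376 * 0.66732094 - 43.2400 * 0.98560462 * 0.62077902 = 3.3298
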